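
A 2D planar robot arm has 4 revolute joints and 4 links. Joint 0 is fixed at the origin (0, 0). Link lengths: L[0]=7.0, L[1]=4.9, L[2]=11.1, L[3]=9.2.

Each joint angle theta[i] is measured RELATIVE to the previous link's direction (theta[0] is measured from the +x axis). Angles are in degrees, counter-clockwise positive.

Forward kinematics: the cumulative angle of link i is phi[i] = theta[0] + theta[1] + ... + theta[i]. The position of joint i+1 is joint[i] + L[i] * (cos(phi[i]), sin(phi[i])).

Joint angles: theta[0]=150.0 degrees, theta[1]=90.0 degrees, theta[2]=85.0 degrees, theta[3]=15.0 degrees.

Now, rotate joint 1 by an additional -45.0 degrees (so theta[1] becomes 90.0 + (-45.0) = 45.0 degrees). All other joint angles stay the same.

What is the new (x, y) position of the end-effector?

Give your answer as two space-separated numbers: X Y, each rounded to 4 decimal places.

Answer: -4.9796 -17.0376

Derivation:
joint[0] = (0.0000, 0.0000)  (base)
link 0: phi[0] = 150 = 150 deg
  cos(150 deg) = -0.8660, sin(150 deg) = 0.5000
  joint[1] = (0.0000, 0.0000) + 7 * (-0.8660, 0.5000) = (0.0000 + -6.0622, 0.0000 + 3.5000) = (-6.0622, 3.5000)
link 1: phi[1] = 150 + 45 = 195 deg
  cos(195 deg) = -0.9659, sin(195 deg) = -0.2588
  joint[2] = (-6.0622, 3.5000) + 4.9 * (-0.9659, -0.2588) = (-6.0622 + -4.7330, 3.5000 + -1.2682) = (-10.7952, 2.2318)
link 2: phi[2] = 150 + 45 + 85 = 280 deg
  cos(280 deg) = 0.1736, sin(280 deg) = -0.9848
  joint[3] = (-10.7952, 2.2318) + 11.1 * (0.1736, -0.9848) = (-10.7952 + 1.9275, 2.2318 + -10.9314) = (-8.8677, -8.6996)
link 3: phi[3] = 150 + 45 + 85 + 15 = 295 deg
  cos(295 deg) = 0.4226, sin(295 deg) = -0.9063
  joint[4] = (-8.8677, -8.6996) + 9.2 * (0.4226, -0.9063) = (-8.8677 + 3.8881, -8.6996 + -8.3380) = (-4.9796, -17.0376)
End effector: (-4.9796, -17.0376)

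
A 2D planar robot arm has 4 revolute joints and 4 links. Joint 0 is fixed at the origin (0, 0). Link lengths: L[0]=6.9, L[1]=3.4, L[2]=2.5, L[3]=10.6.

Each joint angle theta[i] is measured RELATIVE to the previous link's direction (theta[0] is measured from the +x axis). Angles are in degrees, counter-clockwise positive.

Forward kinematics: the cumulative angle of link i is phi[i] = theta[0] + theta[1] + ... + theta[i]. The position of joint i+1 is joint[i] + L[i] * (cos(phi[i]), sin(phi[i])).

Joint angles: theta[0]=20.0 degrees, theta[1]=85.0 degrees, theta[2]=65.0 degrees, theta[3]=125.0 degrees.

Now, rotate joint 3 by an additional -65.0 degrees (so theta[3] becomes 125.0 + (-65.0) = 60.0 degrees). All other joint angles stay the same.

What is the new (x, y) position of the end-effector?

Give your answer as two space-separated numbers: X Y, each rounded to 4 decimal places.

Answer: -3.6717 -2.0419

Derivation:
joint[0] = (0.0000, 0.0000)  (base)
link 0: phi[0] = 20 = 20 deg
  cos(20 deg) = 0.9397, sin(20 deg) = 0.3420
  joint[1] = (0.0000, 0.0000) + 6.9 * (0.9397, 0.3420) = (0.0000 + 6.4839, 0.0000 + 2.3599) = (6.4839, 2.3599)
link 1: phi[1] = 20 + 85 = 105 deg
  cos(105 deg) = -0.2588, sin(105 deg) = 0.9659
  joint[2] = (6.4839, 2.3599) + 3.4 * (-0.2588, 0.9659) = (6.4839 + -0.8800, 2.3599 + 3.2841) = (5.6039, 5.6441)
link 2: phi[2] = 20 + 85 + 65 = 170 deg
  cos(170 deg) = -0.9848, sin(170 deg) = 0.1736
  joint[3] = (5.6039, 5.6441) + 2.5 * (-0.9848, 0.1736) = (5.6039 + -2.4620, 5.6441 + 0.4341) = (3.1419, 6.0782)
link 3: phi[3] = 20 + 85 + 65 + 60 = 230 deg
  cos(230 deg) = -0.6428, sin(230 deg) = -0.7660
  joint[4] = (3.1419, 6.0782) + 10.6 * (-0.6428, -0.7660) = (3.1419 + -6.8135, 6.0782 + -8.1201) = (-3.6717, -2.0419)
End effector: (-3.6717, -2.0419)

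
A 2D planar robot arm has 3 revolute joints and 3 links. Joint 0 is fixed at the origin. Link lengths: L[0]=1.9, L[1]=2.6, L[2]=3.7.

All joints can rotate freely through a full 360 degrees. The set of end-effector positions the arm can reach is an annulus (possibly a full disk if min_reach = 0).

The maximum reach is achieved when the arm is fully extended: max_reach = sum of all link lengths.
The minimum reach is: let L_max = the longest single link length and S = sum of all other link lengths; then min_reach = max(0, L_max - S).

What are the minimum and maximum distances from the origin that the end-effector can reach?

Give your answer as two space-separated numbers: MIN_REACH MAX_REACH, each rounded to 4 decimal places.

Link lengths: [1.9, 2.6, 3.7]
max_reach = 1.9 + 2.6 + 3.7 = 8.2
L_max = max([1.9, 2.6, 3.7]) = 3.7
S (sum of others) = 8.2 - 3.7 = 4.5
min_reach = max(0, 3.7 - 4.5) = max(0, -0.8) = 0

Answer: 0.0000 8.2000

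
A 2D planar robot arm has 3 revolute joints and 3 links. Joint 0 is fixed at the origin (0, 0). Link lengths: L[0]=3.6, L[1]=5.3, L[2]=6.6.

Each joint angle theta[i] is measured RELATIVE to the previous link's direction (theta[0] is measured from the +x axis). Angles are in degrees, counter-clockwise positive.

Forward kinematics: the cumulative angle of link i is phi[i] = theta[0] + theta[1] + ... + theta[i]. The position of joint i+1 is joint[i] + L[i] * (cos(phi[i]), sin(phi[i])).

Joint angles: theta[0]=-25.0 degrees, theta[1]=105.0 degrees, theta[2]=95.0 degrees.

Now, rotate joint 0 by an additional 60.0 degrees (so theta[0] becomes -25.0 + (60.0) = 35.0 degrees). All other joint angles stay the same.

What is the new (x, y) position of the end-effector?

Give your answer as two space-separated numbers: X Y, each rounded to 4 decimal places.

joint[0] = (0.0000, 0.0000)  (base)
link 0: phi[0] = 35 = 35 deg
  cos(35 deg) = 0.8192, sin(35 deg) = 0.5736
  joint[1] = (0.0000, 0.0000) + 3.6 * (0.8192, 0.5736) = (0.0000 + 2.9489, 0.0000 + 2.0649) = (2.9489, 2.0649)
link 1: phi[1] = 35 + 105 = 140 deg
  cos(140 deg) = -0.7660, sin(140 deg) = 0.6428
  joint[2] = (2.9489, 2.0649) + 5.3 * (-0.7660, 0.6428) = (2.9489 + -4.0600, 2.0649 + 3.4068) = (-1.1111, 5.4716)
link 2: phi[2] = 35 + 105 + 95 = 235 deg
  cos(235 deg) = -0.5736, sin(235 deg) = -0.8192
  joint[3] = (-1.1111, 5.4716) + 6.6 * (-0.5736, -0.8192) = (-1.1111 + -3.7856, 5.4716 + -5.4064) = (-4.8967, 0.0652)
End effector: (-4.8967, 0.0652)

Answer: -4.8967 0.0652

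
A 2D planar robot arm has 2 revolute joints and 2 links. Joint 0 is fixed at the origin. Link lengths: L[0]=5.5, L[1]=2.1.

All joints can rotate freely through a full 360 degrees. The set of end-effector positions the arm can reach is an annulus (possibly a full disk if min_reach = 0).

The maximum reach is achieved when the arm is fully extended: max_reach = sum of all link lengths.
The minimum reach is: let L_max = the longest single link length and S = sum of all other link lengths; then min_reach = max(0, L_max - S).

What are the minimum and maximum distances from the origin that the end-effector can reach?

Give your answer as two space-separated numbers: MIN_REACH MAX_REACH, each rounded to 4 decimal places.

Link lengths: [5.5, 2.1]
max_reach = 5.5 + 2.1 = 7.6
L_max = max([5.5, 2.1]) = 5.5
S (sum of others) = 7.6 - 5.5 = 2.1
min_reach = max(0, 5.5 - 2.1) = max(0, 3.4) = 3.4

Answer: 3.4000 7.6000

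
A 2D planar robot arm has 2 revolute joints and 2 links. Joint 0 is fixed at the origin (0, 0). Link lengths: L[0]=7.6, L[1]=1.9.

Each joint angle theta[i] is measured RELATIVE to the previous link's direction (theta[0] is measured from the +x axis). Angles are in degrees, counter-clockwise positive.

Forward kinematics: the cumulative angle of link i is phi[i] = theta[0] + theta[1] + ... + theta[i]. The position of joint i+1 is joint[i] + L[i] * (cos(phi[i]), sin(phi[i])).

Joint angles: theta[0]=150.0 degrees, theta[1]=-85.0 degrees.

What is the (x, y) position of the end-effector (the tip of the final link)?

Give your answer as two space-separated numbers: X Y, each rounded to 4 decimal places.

joint[0] = (0.0000, 0.0000)  (base)
link 0: phi[0] = 150 = 150 deg
  cos(150 deg) = -0.8660, sin(150 deg) = 0.5000
  joint[1] = (0.0000, 0.0000) + 7.6 * (-0.8660, 0.5000) = (0.0000 + -6.5818, 0.0000 + 3.8000) = (-6.5818, 3.8000)
link 1: phi[1] = 150 + -85 = 65 deg
  cos(65 deg) = 0.4226, sin(65 deg) = 0.9063
  joint[2] = (-6.5818, 3.8000) + 1.9 * (0.4226, 0.9063) = (-6.5818 + 0.8030, 3.8000 + 1.7220) = (-5.7788, 5.5220)
End effector: (-5.7788, 5.5220)

Answer: -5.7788 5.5220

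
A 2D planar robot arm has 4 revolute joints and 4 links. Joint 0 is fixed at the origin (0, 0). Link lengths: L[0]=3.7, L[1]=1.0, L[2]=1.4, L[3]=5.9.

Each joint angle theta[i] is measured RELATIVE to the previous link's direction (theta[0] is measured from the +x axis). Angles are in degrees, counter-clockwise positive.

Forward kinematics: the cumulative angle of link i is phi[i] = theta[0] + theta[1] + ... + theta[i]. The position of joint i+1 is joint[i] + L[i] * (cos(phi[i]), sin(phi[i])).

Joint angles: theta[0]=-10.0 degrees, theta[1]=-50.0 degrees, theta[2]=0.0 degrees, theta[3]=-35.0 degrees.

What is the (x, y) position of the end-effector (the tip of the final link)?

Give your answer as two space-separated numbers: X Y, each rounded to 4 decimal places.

joint[0] = (0.0000, 0.0000)  (base)
link 0: phi[0] = -10 = -10 deg
  cos(-10 deg) = 0.9848, sin(-10 deg) = -0.1736
  joint[1] = (0.0000, 0.0000) + 3.7 * (0.9848, -0.1736) = (0.0000 + 3.6438, 0.0000 + -0.6425) = (3.6438, -0.6425)
link 1: phi[1] = -10 + -50 = -60 deg
  cos(-60 deg) = 0.5000, sin(-60 deg) = -0.8660
  joint[2] = (3.6438, -0.6425) + 1 * (0.5000, -0.8660) = (3.6438 + 0.5000, -0.6425 + -0.8660) = (4.1438, -1.5085)
link 2: phi[2] = -10 + -50 + 0 = -60 deg
  cos(-60 deg) = 0.5000, sin(-60 deg) = -0.8660
  joint[3] = (4.1438, -1.5085) + 1.4 * (0.5000, -0.8660) = (4.1438 + 0.7000, -1.5085 + -1.2124) = (4.8438, -2.7210)
link 3: phi[3] = -10 + -50 + 0 + -35 = -95 deg
  cos(-95 deg) = -0.0872, sin(-95 deg) = -0.9962
  joint[4] = (4.8438, -2.7210) + 5.9 * (-0.0872, -0.9962) = (4.8438 + -0.5142, -2.7210 + -5.8775) = (4.3296, -8.5985)
End effector: (4.3296, -8.5985)

Answer: 4.3296 -8.5985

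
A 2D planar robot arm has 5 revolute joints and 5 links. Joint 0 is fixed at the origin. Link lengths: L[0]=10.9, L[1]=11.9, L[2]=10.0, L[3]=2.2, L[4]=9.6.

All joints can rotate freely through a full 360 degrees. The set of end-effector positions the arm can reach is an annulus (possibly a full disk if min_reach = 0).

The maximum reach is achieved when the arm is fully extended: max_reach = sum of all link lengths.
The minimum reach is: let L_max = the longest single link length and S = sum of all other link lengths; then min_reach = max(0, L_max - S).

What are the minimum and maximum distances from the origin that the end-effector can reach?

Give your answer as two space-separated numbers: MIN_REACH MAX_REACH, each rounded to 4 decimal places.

Link lengths: [10.9, 11.9, 10.0, 2.2, 9.6]
max_reach = 10.9 + 11.9 + 10 + 2.2 + 9.6 = 44.6
L_max = max([10.9, 11.9, 10.0, 2.2, 9.6]) = 11.9
S (sum of others) = 44.6 - 11.9 = 32.7
min_reach = max(0, 11.9 - 32.7) = max(0, -20.8) = 0

Answer: 0.0000 44.6000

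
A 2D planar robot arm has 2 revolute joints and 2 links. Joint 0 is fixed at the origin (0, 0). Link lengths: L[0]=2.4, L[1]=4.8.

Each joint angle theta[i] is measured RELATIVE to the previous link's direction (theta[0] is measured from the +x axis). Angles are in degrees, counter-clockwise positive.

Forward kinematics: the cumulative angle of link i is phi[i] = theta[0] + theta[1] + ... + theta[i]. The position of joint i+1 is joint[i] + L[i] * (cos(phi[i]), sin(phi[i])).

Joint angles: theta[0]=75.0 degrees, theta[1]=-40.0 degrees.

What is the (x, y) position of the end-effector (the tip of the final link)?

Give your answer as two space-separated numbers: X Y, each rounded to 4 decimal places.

joint[0] = (0.0000, 0.0000)  (base)
link 0: phi[0] = 75 = 75 deg
  cos(75 deg) = 0.2588, sin(75 deg) = 0.9659
  joint[1] = (0.0000, 0.0000) + 2.4 * (0.2588, 0.9659) = (0.0000 + 0.6212, 0.0000 + 2.3182) = (0.6212, 2.3182)
link 1: phi[1] = 75 + -40 = 35 deg
  cos(35 deg) = 0.8192, sin(35 deg) = 0.5736
  joint[2] = (0.6212, 2.3182) + 4.8 * (0.8192, 0.5736) = (0.6212 + 3.9319, 2.3182 + 2.7532) = (4.5531, 5.0714)
End effector: (4.5531, 5.0714)

Answer: 4.5531 5.0714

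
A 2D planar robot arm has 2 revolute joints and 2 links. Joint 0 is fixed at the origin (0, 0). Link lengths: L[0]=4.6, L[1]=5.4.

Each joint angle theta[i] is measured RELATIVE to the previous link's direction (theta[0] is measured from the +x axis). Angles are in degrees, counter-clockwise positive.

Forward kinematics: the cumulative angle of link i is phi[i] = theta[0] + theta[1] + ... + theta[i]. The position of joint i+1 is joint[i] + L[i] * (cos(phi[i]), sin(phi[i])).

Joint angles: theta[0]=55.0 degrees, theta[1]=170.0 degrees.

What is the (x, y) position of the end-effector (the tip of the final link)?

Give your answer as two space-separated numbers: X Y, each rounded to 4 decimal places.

joint[0] = (0.0000, 0.0000)  (base)
link 0: phi[0] = 55 = 55 deg
  cos(55 deg) = 0.5736, sin(55 deg) = 0.8192
  joint[1] = (0.0000, 0.0000) + 4.6 * (0.5736, 0.8192) = (0.0000 + 2.6385, 0.0000 + 3.7681) = (2.6385, 3.7681)
link 1: phi[1] = 55 + 170 = 225 deg
  cos(225 deg) = -0.7071, sin(225 deg) = -0.7071
  joint[2] = (2.6385, 3.7681) + 5.4 * (-0.7071, -0.7071) = (2.6385 + -3.8184, 3.7681 + -3.8184) = (-1.1799, -0.0503)
End effector: (-1.1799, -0.0503)

Answer: -1.1799 -0.0503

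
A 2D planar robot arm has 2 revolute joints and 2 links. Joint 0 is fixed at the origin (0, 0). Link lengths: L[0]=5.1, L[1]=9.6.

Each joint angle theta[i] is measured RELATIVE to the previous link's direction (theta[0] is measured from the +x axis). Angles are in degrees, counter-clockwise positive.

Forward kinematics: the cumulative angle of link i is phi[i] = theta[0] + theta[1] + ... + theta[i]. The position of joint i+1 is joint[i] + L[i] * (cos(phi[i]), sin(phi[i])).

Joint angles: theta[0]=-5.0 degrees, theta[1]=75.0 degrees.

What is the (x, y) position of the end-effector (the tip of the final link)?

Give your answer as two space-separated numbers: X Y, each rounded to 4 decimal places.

Answer: 8.3640 8.5766

Derivation:
joint[0] = (0.0000, 0.0000)  (base)
link 0: phi[0] = -5 = -5 deg
  cos(-5 deg) = 0.9962, sin(-5 deg) = -0.0872
  joint[1] = (0.0000, 0.0000) + 5.1 * (0.9962, -0.0872) = (0.0000 + 5.0806, 0.0000 + -0.4445) = (5.0806, -0.4445)
link 1: phi[1] = -5 + 75 = 70 deg
  cos(70 deg) = 0.3420, sin(70 deg) = 0.9397
  joint[2] = (5.0806, -0.4445) + 9.6 * (0.3420, 0.9397) = (5.0806 + 3.2834, -0.4445 + 9.0210) = (8.3640, 8.5766)
End effector: (8.3640, 8.5766)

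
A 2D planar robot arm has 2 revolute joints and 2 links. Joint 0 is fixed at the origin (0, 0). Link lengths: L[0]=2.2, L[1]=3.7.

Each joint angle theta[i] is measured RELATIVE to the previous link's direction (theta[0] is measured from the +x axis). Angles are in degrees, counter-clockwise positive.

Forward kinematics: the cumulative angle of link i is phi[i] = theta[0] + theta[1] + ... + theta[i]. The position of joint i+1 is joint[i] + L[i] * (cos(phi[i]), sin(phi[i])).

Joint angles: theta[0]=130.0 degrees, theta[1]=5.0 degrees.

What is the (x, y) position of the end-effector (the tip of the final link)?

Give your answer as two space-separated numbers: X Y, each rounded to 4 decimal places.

joint[0] = (0.0000, 0.0000)  (base)
link 0: phi[0] = 130 = 130 deg
  cos(130 deg) = -0.6428, sin(130 deg) = 0.7660
  joint[1] = (0.0000, 0.0000) + 2.2 * (-0.6428, 0.7660) = (0.0000 + -1.4141, 0.0000 + 1.6853) = (-1.4141, 1.6853)
link 1: phi[1] = 130 + 5 = 135 deg
  cos(135 deg) = -0.7071, sin(135 deg) = 0.7071
  joint[2] = (-1.4141, 1.6853) + 3.7 * (-0.7071, 0.7071) = (-1.4141 + -2.6163, 1.6853 + 2.6163) = (-4.0304, 4.3016)
End effector: (-4.0304, 4.3016)

Answer: -4.0304 4.3016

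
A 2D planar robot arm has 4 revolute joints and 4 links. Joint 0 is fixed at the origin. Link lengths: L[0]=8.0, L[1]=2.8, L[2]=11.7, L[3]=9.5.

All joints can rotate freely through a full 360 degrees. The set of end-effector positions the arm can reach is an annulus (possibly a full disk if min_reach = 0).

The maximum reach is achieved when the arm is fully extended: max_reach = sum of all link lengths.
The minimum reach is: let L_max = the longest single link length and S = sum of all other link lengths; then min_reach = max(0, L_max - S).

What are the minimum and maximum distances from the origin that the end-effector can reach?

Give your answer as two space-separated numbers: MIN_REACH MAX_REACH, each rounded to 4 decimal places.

Answer: 0.0000 32.0000

Derivation:
Link lengths: [8.0, 2.8, 11.7, 9.5]
max_reach = 8 + 2.8 + 11.7 + 9.5 = 32
L_max = max([8.0, 2.8, 11.7, 9.5]) = 11.7
S (sum of others) = 32 - 11.7 = 20.3
min_reach = max(0, 11.7 - 20.3) = max(0, -8.6) = 0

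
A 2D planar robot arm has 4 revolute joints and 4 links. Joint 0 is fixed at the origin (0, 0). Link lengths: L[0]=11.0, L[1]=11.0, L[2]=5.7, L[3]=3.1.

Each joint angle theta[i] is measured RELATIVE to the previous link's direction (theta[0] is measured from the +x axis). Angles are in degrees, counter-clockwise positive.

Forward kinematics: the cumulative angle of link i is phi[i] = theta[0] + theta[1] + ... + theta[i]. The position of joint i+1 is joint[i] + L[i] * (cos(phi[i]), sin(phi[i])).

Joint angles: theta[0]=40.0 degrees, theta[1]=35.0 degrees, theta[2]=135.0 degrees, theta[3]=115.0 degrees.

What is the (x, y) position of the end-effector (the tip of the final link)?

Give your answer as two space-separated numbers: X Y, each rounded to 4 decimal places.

joint[0] = (0.0000, 0.0000)  (base)
link 0: phi[0] = 40 = 40 deg
  cos(40 deg) = 0.7660, sin(40 deg) = 0.6428
  joint[1] = (0.0000, 0.0000) + 11 * (0.7660, 0.6428) = (0.0000 + 8.4265, 0.0000 + 7.0707) = (8.4265, 7.0707)
link 1: phi[1] = 40 + 35 = 75 deg
  cos(75 deg) = 0.2588, sin(75 deg) = 0.9659
  joint[2] = (8.4265, 7.0707) + 11 * (0.2588, 0.9659) = (8.4265 + 2.8470, 7.0707 + 10.6252) = (11.2735, 17.6958)
link 2: phi[2] = 40 + 35 + 135 = 210 deg
  cos(210 deg) = -0.8660, sin(210 deg) = -0.5000
  joint[3] = (11.2735, 17.6958) + 5.7 * (-0.8660, -0.5000) = (11.2735 + -4.9363, 17.6958 + -2.8500) = (6.3372, 14.8458)
link 3: phi[3] = 40 + 35 + 135 + 115 = 325 deg
  cos(325 deg) = 0.8192, sin(325 deg) = -0.5736
  joint[4] = (6.3372, 14.8458) + 3.1 * (0.8192, -0.5736) = (6.3372 + 2.5394, 14.8458 + -1.7781) = (8.8765, 13.0678)
End effector: (8.8765, 13.0678)

Answer: 8.8765 13.0678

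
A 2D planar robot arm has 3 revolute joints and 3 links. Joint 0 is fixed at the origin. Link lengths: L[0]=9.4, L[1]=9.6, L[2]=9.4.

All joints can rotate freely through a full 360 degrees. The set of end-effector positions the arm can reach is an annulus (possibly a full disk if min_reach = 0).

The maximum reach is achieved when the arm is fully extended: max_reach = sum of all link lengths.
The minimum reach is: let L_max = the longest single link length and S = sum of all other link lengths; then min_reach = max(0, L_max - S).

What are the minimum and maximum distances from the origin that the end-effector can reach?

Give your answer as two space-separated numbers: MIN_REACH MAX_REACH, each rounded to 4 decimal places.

Answer: 0.0000 28.4000

Derivation:
Link lengths: [9.4, 9.6, 9.4]
max_reach = 9.4 + 9.6 + 9.4 = 28.4
L_max = max([9.4, 9.6, 9.4]) = 9.6
S (sum of others) = 28.4 - 9.6 = 18.8
min_reach = max(0, 9.6 - 18.8) = max(0, -9.2) = 0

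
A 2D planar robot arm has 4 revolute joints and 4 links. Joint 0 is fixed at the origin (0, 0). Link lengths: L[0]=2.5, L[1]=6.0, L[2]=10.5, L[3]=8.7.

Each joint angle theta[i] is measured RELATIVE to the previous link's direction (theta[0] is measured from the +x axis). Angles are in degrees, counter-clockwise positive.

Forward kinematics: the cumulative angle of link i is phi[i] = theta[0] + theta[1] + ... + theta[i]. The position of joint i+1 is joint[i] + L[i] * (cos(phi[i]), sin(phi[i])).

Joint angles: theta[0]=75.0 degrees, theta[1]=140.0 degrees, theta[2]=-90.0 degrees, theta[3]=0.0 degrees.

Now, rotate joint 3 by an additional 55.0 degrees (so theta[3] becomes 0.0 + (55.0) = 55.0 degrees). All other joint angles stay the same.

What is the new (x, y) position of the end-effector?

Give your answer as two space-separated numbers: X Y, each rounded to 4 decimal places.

Answer: -18.9904 7.5745

Derivation:
joint[0] = (0.0000, 0.0000)  (base)
link 0: phi[0] = 75 = 75 deg
  cos(75 deg) = 0.2588, sin(75 deg) = 0.9659
  joint[1] = (0.0000, 0.0000) + 2.5 * (0.2588, 0.9659) = (0.0000 + 0.6470, 0.0000 + 2.4148) = (0.6470, 2.4148)
link 1: phi[1] = 75 + 140 = 215 deg
  cos(215 deg) = -0.8192, sin(215 deg) = -0.5736
  joint[2] = (0.6470, 2.4148) + 6 * (-0.8192, -0.5736) = (0.6470 + -4.9149, 2.4148 + -3.4415) = (-4.2679, -1.0266)
link 2: phi[2] = 75 + 140 + -90 = 125 deg
  cos(125 deg) = -0.5736, sin(125 deg) = 0.8192
  joint[3] = (-4.2679, -1.0266) + 10.5 * (-0.5736, 0.8192) = (-4.2679 + -6.0226, -1.0266 + 8.6011) = (-10.2904, 7.5745)
link 3: phi[3] = 75 + 140 + -90 + 55 = 180 deg
  cos(180 deg) = -1.0000, sin(180 deg) = 0.0000
  joint[4] = (-10.2904, 7.5745) + 8.7 * (-1.0000, 0.0000) = (-10.2904 + -8.7000, 7.5745 + 0.0000) = (-18.9904, 7.5745)
End effector: (-18.9904, 7.5745)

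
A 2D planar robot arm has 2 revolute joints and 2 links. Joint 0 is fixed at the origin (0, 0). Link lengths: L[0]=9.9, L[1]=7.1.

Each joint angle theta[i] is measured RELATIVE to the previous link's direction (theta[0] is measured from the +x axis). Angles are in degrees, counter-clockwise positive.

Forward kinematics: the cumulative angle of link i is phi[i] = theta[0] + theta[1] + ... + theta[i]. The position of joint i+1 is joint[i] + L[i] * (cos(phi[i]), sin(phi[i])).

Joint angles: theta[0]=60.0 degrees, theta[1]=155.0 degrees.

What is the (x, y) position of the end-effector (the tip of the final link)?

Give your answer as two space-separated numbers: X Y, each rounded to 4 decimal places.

joint[0] = (0.0000, 0.0000)  (base)
link 0: phi[0] = 60 = 60 deg
  cos(60 deg) = 0.5000, sin(60 deg) = 0.8660
  joint[1] = (0.0000, 0.0000) + 9.9 * (0.5000, 0.8660) = (0.0000 + 4.9500, 0.0000 + 8.5737) = (4.9500, 8.5737)
link 1: phi[1] = 60 + 155 = 215 deg
  cos(215 deg) = -0.8192, sin(215 deg) = -0.5736
  joint[2] = (4.9500, 8.5737) + 7.1 * (-0.8192, -0.5736) = (4.9500 + -5.8160, 8.5737 + -4.0724) = (-0.8660, 4.5013)
End effector: (-0.8660, 4.5013)

Answer: -0.8660 4.5013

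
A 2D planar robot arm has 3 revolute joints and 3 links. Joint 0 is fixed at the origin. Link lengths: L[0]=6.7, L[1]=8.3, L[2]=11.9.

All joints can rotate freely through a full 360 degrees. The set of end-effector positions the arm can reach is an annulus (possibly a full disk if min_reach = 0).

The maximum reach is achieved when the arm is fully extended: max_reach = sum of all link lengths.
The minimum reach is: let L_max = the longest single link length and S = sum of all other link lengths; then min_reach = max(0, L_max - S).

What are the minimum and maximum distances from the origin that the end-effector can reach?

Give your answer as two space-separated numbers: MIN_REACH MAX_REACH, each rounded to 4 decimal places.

Answer: 0.0000 26.9000

Derivation:
Link lengths: [6.7, 8.3, 11.9]
max_reach = 6.7 + 8.3 + 11.9 = 26.9
L_max = max([6.7, 8.3, 11.9]) = 11.9
S (sum of others) = 26.9 - 11.9 = 15
min_reach = max(0, 11.9 - 15) = max(0, -3.1) = 0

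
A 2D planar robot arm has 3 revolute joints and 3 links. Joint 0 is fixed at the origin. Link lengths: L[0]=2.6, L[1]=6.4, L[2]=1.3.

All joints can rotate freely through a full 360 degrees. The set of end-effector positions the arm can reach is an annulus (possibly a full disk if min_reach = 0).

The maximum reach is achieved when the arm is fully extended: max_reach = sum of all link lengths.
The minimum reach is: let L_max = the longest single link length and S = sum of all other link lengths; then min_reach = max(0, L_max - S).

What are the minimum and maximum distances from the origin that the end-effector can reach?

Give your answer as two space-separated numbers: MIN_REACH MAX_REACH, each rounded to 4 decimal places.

Link lengths: [2.6, 6.4, 1.3]
max_reach = 2.6 + 6.4 + 1.3 = 10.3
L_max = max([2.6, 6.4, 1.3]) = 6.4
S (sum of others) = 10.3 - 6.4 = 3.9
min_reach = max(0, 6.4 - 3.9) = max(0, 2.5) = 2.5

Answer: 2.5000 10.3000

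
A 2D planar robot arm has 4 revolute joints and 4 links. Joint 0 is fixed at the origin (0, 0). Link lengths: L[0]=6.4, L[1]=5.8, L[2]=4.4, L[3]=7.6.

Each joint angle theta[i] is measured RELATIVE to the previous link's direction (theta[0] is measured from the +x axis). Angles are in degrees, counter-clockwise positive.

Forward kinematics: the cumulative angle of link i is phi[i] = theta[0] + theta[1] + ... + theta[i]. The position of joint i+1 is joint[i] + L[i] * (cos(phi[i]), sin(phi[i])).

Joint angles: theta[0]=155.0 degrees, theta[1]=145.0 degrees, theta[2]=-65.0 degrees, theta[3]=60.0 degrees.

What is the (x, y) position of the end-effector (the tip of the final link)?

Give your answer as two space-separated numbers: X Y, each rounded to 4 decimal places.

joint[0] = (0.0000, 0.0000)  (base)
link 0: phi[0] = 155 = 155 deg
  cos(155 deg) = -0.9063, sin(155 deg) = 0.4226
  joint[1] = (0.0000, 0.0000) + 6.4 * (-0.9063, 0.4226) = (0.0000 + -5.8004, 0.0000 + 2.7048) = (-5.8004, 2.7048)
link 1: phi[1] = 155 + 145 = 300 deg
  cos(300 deg) = 0.5000, sin(300 deg) = -0.8660
  joint[2] = (-5.8004, 2.7048) + 5.8 * (0.5000, -0.8660) = (-5.8004 + 2.9000, 2.7048 + -5.0229) = (-2.9004, -2.3182)
link 2: phi[2] = 155 + 145 + -65 = 235 deg
  cos(235 deg) = -0.5736, sin(235 deg) = -0.8192
  joint[3] = (-2.9004, -2.3182) + 4.4 * (-0.5736, -0.8192) = (-2.9004 + -2.5237, -2.3182 + -3.6043) = (-5.4241, -5.9225)
link 3: phi[3] = 155 + 145 + -65 + 60 = 295 deg
  cos(295 deg) = 0.4226, sin(295 deg) = -0.9063
  joint[4] = (-5.4241, -5.9225) + 7.6 * (0.4226, -0.9063) = (-5.4241 + 3.2119, -5.9225 + -6.8879) = (-2.2122, -12.8104)
End effector: (-2.2122, -12.8104)

Answer: -2.2122 -12.8104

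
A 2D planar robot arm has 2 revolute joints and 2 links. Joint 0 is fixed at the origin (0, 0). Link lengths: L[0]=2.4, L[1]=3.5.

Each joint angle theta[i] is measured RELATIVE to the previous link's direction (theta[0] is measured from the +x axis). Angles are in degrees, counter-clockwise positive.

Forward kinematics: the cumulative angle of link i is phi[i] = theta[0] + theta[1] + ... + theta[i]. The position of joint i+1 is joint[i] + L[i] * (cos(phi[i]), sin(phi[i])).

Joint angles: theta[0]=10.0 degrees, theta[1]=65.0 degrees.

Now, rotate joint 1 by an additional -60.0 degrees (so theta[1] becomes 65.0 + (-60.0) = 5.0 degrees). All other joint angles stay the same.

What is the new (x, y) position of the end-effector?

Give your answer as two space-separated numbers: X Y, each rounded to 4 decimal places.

joint[0] = (0.0000, 0.0000)  (base)
link 0: phi[0] = 10 = 10 deg
  cos(10 deg) = 0.9848, sin(10 deg) = 0.1736
  joint[1] = (0.0000, 0.0000) + 2.4 * (0.9848, 0.1736) = (0.0000 + 2.3635, 0.0000 + 0.4168) = (2.3635, 0.4168)
link 1: phi[1] = 10 + 5 = 15 deg
  cos(15 deg) = 0.9659, sin(15 deg) = 0.2588
  joint[2] = (2.3635, 0.4168) + 3.5 * (0.9659, 0.2588) = (2.3635 + 3.3807, 0.4168 + 0.9059) = (5.7443, 1.3226)
End effector: (5.7443, 1.3226)

Answer: 5.7443 1.3226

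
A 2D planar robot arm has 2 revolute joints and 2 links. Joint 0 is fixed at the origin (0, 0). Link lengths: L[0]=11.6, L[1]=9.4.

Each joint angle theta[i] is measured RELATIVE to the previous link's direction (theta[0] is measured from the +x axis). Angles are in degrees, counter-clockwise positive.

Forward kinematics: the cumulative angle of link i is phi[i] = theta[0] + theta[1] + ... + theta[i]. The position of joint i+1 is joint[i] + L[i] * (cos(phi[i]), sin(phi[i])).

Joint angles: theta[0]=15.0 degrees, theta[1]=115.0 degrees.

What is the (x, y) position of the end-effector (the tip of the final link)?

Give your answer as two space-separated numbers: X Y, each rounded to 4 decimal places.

joint[0] = (0.0000, 0.0000)  (base)
link 0: phi[0] = 15 = 15 deg
  cos(15 deg) = 0.9659, sin(15 deg) = 0.2588
  joint[1] = (0.0000, 0.0000) + 11.6 * (0.9659, 0.2588) = (0.0000 + 11.2047, 0.0000 + 3.0023) = (11.2047, 3.0023)
link 1: phi[1] = 15 + 115 = 130 deg
  cos(130 deg) = -0.6428, sin(130 deg) = 0.7660
  joint[2] = (11.2047, 3.0023) + 9.4 * (-0.6428, 0.7660) = (11.2047 + -6.0422, 3.0023 + 7.2008) = (5.1625, 10.2031)
End effector: (5.1625, 10.2031)

Answer: 5.1625 10.2031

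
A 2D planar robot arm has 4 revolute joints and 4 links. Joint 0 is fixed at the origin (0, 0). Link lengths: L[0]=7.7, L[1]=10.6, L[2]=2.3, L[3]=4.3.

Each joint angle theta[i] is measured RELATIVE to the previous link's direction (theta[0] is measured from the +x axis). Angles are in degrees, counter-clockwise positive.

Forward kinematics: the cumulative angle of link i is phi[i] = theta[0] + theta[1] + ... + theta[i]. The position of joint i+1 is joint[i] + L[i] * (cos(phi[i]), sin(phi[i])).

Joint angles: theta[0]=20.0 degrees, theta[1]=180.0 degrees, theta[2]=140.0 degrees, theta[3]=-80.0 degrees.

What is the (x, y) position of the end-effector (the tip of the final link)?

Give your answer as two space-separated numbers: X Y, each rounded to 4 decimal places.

Answer: -1.3105 -6.0132

Derivation:
joint[0] = (0.0000, 0.0000)  (base)
link 0: phi[0] = 20 = 20 deg
  cos(20 deg) = 0.9397, sin(20 deg) = 0.3420
  joint[1] = (0.0000, 0.0000) + 7.7 * (0.9397, 0.3420) = (0.0000 + 7.2356, 0.0000 + 2.6336) = (7.2356, 2.6336)
link 1: phi[1] = 20 + 180 = 200 deg
  cos(200 deg) = -0.9397, sin(200 deg) = -0.3420
  joint[2] = (7.2356, 2.6336) + 10.6 * (-0.9397, -0.3420) = (7.2356 + -9.9607, 2.6336 + -3.6254) = (-2.7251, -0.9919)
link 2: phi[2] = 20 + 180 + 140 = 340 deg
  cos(340 deg) = 0.9397, sin(340 deg) = -0.3420
  joint[3] = (-2.7251, -0.9919) + 2.3 * (0.9397, -0.3420) = (-2.7251 + 2.1613, -0.9919 + -0.7866) = (-0.5638, -1.7785)
link 3: phi[3] = 20 + 180 + 140 + -80 = 260 deg
  cos(260 deg) = -0.1736, sin(260 deg) = -0.9848
  joint[4] = (-0.5638, -1.7785) + 4.3 * (-0.1736, -0.9848) = (-0.5638 + -0.7467, -1.7785 + -4.2347) = (-1.3105, -6.0132)
End effector: (-1.3105, -6.0132)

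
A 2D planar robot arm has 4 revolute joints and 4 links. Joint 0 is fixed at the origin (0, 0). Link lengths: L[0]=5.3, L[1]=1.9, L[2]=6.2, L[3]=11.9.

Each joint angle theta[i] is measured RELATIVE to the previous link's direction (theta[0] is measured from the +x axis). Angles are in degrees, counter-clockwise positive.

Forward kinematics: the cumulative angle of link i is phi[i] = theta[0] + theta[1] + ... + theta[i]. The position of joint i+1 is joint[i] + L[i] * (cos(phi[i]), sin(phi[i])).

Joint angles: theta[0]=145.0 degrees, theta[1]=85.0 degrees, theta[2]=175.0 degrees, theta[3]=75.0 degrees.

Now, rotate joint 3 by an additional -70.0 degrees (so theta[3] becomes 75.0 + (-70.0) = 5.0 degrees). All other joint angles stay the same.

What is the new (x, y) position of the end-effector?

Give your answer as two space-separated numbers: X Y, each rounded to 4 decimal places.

joint[0] = (0.0000, 0.0000)  (base)
link 0: phi[0] = 145 = 145 deg
  cos(145 deg) = -0.8192, sin(145 deg) = 0.5736
  joint[1] = (0.0000, 0.0000) + 5.3 * (-0.8192, 0.5736) = (0.0000 + -4.3415, 0.0000 + 3.0400) = (-4.3415, 3.0400)
link 1: phi[1] = 145 + 85 = 230 deg
  cos(230 deg) = -0.6428, sin(230 deg) = -0.7660
  joint[2] = (-4.3415, 3.0400) + 1.9 * (-0.6428, -0.7660) = (-4.3415 + -1.2213, 3.0400 + -1.4555) = (-5.5628, 1.5845)
link 2: phi[2] = 145 + 85 + 175 = 405 deg
  cos(405 deg) = 0.7071, sin(405 deg) = 0.7071
  joint[3] = (-5.5628, 1.5845) + 6.2 * (0.7071, 0.7071) = (-5.5628 + 4.3841, 1.5845 + 4.3841) = (-1.1787, 5.9685)
link 3: phi[3] = 145 + 85 + 175 + 5 = 410 deg
  cos(410 deg) = 0.6428, sin(410 deg) = 0.7660
  joint[4] = (-1.1787, 5.9685) + 11.9 * (0.6428, 0.7660) = (-1.1787 + 7.6492, 5.9685 + 9.1159) = (6.4704, 15.0845)
End effector: (6.4704, 15.0845)

Answer: 6.4704 15.0845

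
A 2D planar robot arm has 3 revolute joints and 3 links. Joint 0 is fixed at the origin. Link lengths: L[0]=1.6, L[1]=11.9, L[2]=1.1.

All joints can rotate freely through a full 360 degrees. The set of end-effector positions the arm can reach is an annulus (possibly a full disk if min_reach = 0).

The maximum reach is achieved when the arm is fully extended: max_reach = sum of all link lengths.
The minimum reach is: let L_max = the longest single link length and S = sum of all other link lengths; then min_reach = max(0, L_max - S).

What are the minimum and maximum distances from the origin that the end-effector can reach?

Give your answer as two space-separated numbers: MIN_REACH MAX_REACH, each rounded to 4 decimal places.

Answer: 9.2000 14.6000

Derivation:
Link lengths: [1.6, 11.9, 1.1]
max_reach = 1.6 + 11.9 + 1.1 = 14.6
L_max = max([1.6, 11.9, 1.1]) = 11.9
S (sum of others) = 14.6 - 11.9 = 2.7
min_reach = max(0, 11.9 - 2.7) = max(0, 9.2) = 9.2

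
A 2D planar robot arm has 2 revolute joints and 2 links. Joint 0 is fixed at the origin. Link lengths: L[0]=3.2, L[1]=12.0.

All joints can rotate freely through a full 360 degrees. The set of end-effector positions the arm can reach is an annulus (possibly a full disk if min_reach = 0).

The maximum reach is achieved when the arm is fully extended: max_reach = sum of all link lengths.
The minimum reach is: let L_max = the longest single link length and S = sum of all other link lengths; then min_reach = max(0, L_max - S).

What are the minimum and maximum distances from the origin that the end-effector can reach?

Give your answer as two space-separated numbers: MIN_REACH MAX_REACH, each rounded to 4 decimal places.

Link lengths: [3.2, 12.0]
max_reach = 3.2 + 12 = 15.2
L_max = max([3.2, 12.0]) = 12
S (sum of others) = 15.2 - 12 = 3.2
min_reach = max(0, 12 - 3.2) = max(0, 8.8) = 8.8

Answer: 8.8000 15.2000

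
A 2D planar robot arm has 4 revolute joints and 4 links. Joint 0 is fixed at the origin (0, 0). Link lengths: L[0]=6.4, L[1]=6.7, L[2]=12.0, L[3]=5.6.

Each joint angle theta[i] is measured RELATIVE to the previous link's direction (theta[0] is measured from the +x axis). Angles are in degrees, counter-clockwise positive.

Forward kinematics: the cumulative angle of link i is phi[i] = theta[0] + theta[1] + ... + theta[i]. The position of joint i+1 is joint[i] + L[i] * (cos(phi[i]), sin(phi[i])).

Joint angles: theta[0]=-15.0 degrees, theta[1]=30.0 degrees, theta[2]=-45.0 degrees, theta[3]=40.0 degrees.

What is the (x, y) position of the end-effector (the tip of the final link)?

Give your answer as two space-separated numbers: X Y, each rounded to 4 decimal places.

Answer: 28.5609 -4.9499

Derivation:
joint[0] = (0.0000, 0.0000)  (base)
link 0: phi[0] = -15 = -15 deg
  cos(-15 deg) = 0.9659, sin(-15 deg) = -0.2588
  joint[1] = (0.0000, 0.0000) + 6.4 * (0.9659, -0.2588) = (0.0000 + 6.1819, 0.0000 + -1.6564) = (6.1819, -1.6564)
link 1: phi[1] = -15 + 30 = 15 deg
  cos(15 deg) = 0.9659, sin(15 deg) = 0.2588
  joint[2] = (6.1819, -1.6564) + 6.7 * (0.9659, 0.2588) = (6.1819 + 6.4717, -1.6564 + 1.7341) = (12.6536, 0.0776)
link 2: phi[2] = -15 + 30 + -45 = -30 deg
  cos(-30 deg) = 0.8660, sin(-30 deg) = -0.5000
  joint[3] = (12.6536, 0.0776) + 12 * (0.8660, -0.5000) = (12.6536 + 10.3923, 0.0776 + -6.0000) = (23.0459, -5.9224)
link 3: phi[3] = -15 + 30 + -45 + 40 = 10 deg
  cos(10 deg) = 0.9848, sin(10 deg) = 0.1736
  joint[4] = (23.0459, -5.9224) + 5.6 * (0.9848, 0.1736) = (23.0459 + 5.5149, -5.9224 + 0.9724) = (28.5609, -4.9499)
End effector: (28.5609, -4.9499)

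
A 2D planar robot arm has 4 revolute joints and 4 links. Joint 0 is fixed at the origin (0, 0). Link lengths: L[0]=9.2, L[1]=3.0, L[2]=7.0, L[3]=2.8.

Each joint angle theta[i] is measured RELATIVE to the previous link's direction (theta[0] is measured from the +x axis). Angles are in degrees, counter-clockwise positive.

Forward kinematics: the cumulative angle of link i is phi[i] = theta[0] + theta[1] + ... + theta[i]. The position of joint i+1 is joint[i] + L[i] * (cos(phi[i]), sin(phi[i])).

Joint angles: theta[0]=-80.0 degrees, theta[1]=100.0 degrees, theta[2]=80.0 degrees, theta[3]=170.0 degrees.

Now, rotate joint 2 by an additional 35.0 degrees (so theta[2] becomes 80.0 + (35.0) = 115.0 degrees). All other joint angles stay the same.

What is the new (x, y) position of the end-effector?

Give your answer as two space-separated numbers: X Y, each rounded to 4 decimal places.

Answer: 1.0729 -5.3780

Derivation:
joint[0] = (0.0000, 0.0000)  (base)
link 0: phi[0] = -80 = -80 deg
  cos(-80 deg) = 0.1736, sin(-80 deg) = -0.9848
  joint[1] = (0.0000, 0.0000) + 9.2 * (0.1736, -0.9848) = (0.0000 + 1.5976, 0.0000 + -9.0602) = (1.5976, -9.0602)
link 1: phi[1] = -80 + 100 = 20 deg
  cos(20 deg) = 0.9397, sin(20 deg) = 0.3420
  joint[2] = (1.5976, -9.0602) + 3 * (0.9397, 0.3420) = (1.5976 + 2.8191, -9.0602 + 1.0261) = (4.4166, -8.0342)
link 2: phi[2] = -80 + 100 + 115 = 135 deg
  cos(135 deg) = -0.7071, sin(135 deg) = 0.7071
  joint[3] = (4.4166, -8.0342) + 7 * (-0.7071, 0.7071) = (4.4166 + -4.9497, -8.0342 + 4.9497) = (-0.5331, -3.0844)
link 3: phi[3] = -80 + 100 + 115 + 170 = 305 deg
  cos(305 deg) = 0.5736, sin(305 deg) = -0.8192
  joint[4] = (-0.5331, -3.0844) + 2.8 * (0.5736, -0.8192) = (-0.5331 + 1.6060, -3.0844 + -2.2936) = (1.0729, -5.3780)
End effector: (1.0729, -5.3780)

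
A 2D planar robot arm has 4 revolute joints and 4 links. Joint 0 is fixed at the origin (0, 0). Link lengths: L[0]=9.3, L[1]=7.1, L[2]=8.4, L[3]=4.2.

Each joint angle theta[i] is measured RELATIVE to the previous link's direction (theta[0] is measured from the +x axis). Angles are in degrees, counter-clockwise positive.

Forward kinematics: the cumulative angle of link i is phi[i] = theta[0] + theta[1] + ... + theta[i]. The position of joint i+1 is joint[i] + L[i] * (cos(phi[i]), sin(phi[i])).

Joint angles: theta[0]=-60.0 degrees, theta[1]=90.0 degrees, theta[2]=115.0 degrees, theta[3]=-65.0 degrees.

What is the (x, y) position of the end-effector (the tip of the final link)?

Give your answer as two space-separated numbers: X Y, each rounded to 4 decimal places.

Answer: 4.6472 4.4502

Derivation:
joint[0] = (0.0000, 0.0000)  (base)
link 0: phi[0] = -60 = -60 deg
  cos(-60 deg) = 0.5000, sin(-60 deg) = -0.8660
  joint[1] = (0.0000, 0.0000) + 9.3 * (0.5000, -0.8660) = (0.0000 + 4.6500, 0.0000 + -8.0540) = (4.6500, -8.0540)
link 1: phi[1] = -60 + 90 = 30 deg
  cos(30 deg) = 0.8660, sin(30 deg) = 0.5000
  joint[2] = (4.6500, -8.0540) + 7.1 * (0.8660, 0.5000) = (4.6500 + 6.1488, -8.0540 + 3.5500) = (10.7988, -4.5040)
link 2: phi[2] = -60 + 90 + 115 = 145 deg
  cos(145 deg) = -0.8192, sin(145 deg) = 0.5736
  joint[3] = (10.7988, -4.5040) + 8.4 * (-0.8192, 0.5736) = (10.7988 + -6.8809, -4.5040 + 4.8180) = (3.9179, 0.3140)
link 3: phi[3] = -60 + 90 + 115 + -65 = 80 deg
  cos(80 deg) = 0.1736, sin(80 deg) = 0.9848
  joint[4] = (3.9179, 0.3140) + 4.2 * (0.1736, 0.9848) = (3.9179 + 0.7293, 0.3140 + 4.1362) = (4.6472, 4.4502)
End effector: (4.6472, 4.4502)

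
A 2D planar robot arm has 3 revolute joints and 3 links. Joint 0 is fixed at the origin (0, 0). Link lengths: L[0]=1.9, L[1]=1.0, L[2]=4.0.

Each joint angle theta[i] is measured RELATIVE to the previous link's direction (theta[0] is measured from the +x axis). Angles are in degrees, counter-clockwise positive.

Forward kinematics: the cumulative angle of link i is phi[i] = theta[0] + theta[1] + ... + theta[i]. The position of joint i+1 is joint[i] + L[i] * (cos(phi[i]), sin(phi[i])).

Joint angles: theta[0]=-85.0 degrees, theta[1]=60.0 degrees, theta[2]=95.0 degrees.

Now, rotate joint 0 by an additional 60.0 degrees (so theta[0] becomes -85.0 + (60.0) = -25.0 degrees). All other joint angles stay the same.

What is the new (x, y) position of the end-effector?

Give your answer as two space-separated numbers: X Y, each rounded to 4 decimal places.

Answer: -0.0300 2.8348

Derivation:
joint[0] = (0.0000, 0.0000)  (base)
link 0: phi[0] = -25 = -25 deg
  cos(-25 deg) = 0.9063, sin(-25 deg) = -0.4226
  joint[1] = (0.0000, 0.0000) + 1.9 * (0.9063, -0.4226) = (0.0000 + 1.7220, 0.0000 + -0.8030) = (1.7220, -0.8030)
link 1: phi[1] = -25 + 60 = 35 deg
  cos(35 deg) = 0.8192, sin(35 deg) = 0.5736
  joint[2] = (1.7220, -0.8030) + 1 * (0.8192, 0.5736) = (1.7220 + 0.8192, -0.8030 + 0.5736) = (2.5411, -0.2294)
link 2: phi[2] = -25 + 60 + 95 = 130 deg
  cos(130 deg) = -0.6428, sin(130 deg) = 0.7660
  joint[3] = (2.5411, -0.2294) + 4 * (-0.6428, 0.7660) = (2.5411 + -2.5712, -0.2294 + 3.0642) = (-0.0300, 2.8348)
End effector: (-0.0300, 2.8348)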